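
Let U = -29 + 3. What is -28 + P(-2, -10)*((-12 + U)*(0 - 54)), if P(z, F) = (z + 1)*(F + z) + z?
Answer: 20492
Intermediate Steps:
U = -26
P(z, F) = z + (1 + z)*(F + z) (P(z, F) = (1 + z)*(F + z) + z = z + (1 + z)*(F + z))
-28 + P(-2, -10)*((-12 + U)*(0 - 54)) = -28 + (-10 + (-2)**2 + 2*(-2) - 10*(-2))*((-12 - 26)*(0 - 54)) = -28 + (-10 + 4 - 4 + 20)*(-38*(-54)) = -28 + 10*2052 = -28 + 20520 = 20492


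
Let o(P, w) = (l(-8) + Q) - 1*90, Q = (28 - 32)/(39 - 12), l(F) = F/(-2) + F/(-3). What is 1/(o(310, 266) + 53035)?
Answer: 27/1429691 ≈ 1.8885e-5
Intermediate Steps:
l(F) = -5*F/6 (l(F) = F*(-½) + F*(-⅓) = -F/2 - F/3 = -5*F/6)
Q = -4/27 ≈ -0.14815
o(P, w) = -2254/27 (o(P, w) = (-⅚*(-8) - 4/27) - 1*90 = (20/3 - 4/27) - 90 = 176/27 - 90 = -2254/27)
1/(o(310, 266) + 53035) = 1/(-2254/27 + 53035) = 1/(1429691/27) = 27/1429691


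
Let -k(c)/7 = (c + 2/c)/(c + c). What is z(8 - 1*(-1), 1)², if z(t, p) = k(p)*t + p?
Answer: 34969/4 ≈ 8742.3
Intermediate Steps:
k(c) = -7*(c + 2/c)/(2*c) (k(c) = -7*(c + 2/c)/(c + c) = -7*(c + 2/c)/(2*c))
z(t, p) = p + t*(-7/2 - 7/p²) (z(t, p) = (-7/2 - 7/p²)*t + p = t*(-7/2 - 7/p²) + p = p + t*(-7/2 - 7/p²))
z(8 - 1*(-1), 1)² = (1 - 7*(8 - 1*(-1))/2 - 7*(8 - 1*(-1))/1²)² = (1 - 7*(8 + 1)/2 - 7*(8 + 1)*1)² = (1 - 7/2*9 - 7*9*1)² = (1 - 63/2 - 63)² = (-187/2)² = 34969/4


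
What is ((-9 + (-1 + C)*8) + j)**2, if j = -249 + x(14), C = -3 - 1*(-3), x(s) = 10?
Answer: 65536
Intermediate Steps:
C = 0 (C = -3 + 3 = 0)
j = -239 (j = -249 + 10 = -239)
((-9 + (-1 + C)*8) + j)**2 = ((-9 + (-1 + 0)*8) - 239)**2 = ((-9 - 1*8) - 239)**2 = ((-9 - 8) - 239)**2 = (-17 - 239)**2 = (-256)**2 = 65536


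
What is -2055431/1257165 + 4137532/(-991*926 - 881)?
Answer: -144685110113/23566635495 ≈ -6.1394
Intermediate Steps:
-2055431/1257165 + 4137532/(-991*926 - 881) = -2055431*1/1257165 + 4137532/(-917666 - 881) = -293633/179595 + 4137532/(-918547) = -293633/179595 + 4137532*(-1/918547) = -293633/179595 - 591076/131221 = -144685110113/23566635495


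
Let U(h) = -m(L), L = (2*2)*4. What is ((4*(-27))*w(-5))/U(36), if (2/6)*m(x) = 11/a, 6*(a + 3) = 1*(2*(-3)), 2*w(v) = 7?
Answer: -504/11 ≈ -45.818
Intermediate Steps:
w(v) = 7/2 (w(v) = (1/2)*7 = 7/2)
a = -4 (a = -3 + (1*(2*(-3)))/6 = -3 + (1*(-6))/6 = -3 + (1/6)*(-6) = -3 - 1 = -4)
L = 16 (L = 4*4 = 16)
m(x) = -33/4 (m(x) = 3*(11/(-4)) = 3*(11*(-1/4)) = 3*(-11/4) = -33/4)
U(h) = 33/4 (U(h) = -1*(-33/4) = 33/4)
((4*(-27))*w(-5))/U(36) = ((4*(-27))*(7/2))/(33/4) = -108*7/2*(4/33) = -378*4/33 = -504/11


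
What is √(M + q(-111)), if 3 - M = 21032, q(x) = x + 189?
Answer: I*√20951 ≈ 144.74*I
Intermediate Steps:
q(x) = 189 + x
M = -21029 (M = 3 - 1*21032 = 3 - 21032 = -21029)
√(M + q(-111)) = √(-21029 + (189 - 111)) = √(-21029 + 78) = √(-20951) = I*√20951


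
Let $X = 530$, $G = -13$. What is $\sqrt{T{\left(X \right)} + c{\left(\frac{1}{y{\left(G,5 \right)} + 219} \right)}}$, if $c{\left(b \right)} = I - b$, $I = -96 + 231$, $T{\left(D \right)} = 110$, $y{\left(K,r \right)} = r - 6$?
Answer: $\frac{\sqrt{11643162}}{218} \approx 15.652$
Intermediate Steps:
$y{\left(K,r \right)} = -6 + r$
$I = 135$
$c{\left(b \right)} = 135 - b$
$\sqrt{T{\left(X \right)} + c{\left(\frac{1}{y{\left(G,5 \right)} + 219} \right)}} = \sqrt{110 + \left(135 - \frac{1}{\left(-6 + 5\right) + 219}\right)} = \sqrt{110 + \left(135 - \frac{1}{-1 + 219}\right)} = \sqrt{110 + \left(135 - \frac{1}{218}\right)} = \sqrt{110 + \frac{29429}{218}} = \sqrt{\frac{53409}{218}} = \frac{\sqrt{11643162}}{218}$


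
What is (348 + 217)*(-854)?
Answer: -482510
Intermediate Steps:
(348 + 217)*(-854) = 565*(-854) = -482510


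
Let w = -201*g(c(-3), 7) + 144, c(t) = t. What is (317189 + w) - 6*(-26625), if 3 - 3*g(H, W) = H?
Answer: 476681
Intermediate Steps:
g(H, W) = 1 - H/3
w = -258 (w = -201*(1 - 1/3*(-3)) + 144 = -201*(1 + 1) + 144 = -201*2 + 144 = -402 + 144 = -258)
(317189 + w) - 6*(-26625) = (317189 - 258) - 6*(-26625) = 316931 + 159750 = 476681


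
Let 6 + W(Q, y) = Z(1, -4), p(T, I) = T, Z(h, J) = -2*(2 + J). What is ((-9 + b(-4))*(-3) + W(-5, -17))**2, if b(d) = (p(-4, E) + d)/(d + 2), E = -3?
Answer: 169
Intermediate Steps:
Z(h, J) = -4 - 2*J
W(Q, y) = -2 (W(Q, y) = -6 + (-4 - 2*(-4)) = -6 + (-4 + 8) = -6 + 4 = -2)
b(d) = (-4 + d)/(2 + d) (b(d) = (-4 + d)/(d + 2) = (-4 + d)/(2 + d))
((-9 + b(-4))*(-3) + W(-5, -17))**2 = ((-9 + (-4 - 4)/(2 - 4))*(-3) - 2)**2 = ((-9 - 8/(-2))*(-3) - 2)**2 = ((-9 - 1/2*(-8))*(-3) - 2)**2 = ((-9 + 4)*(-3) - 2)**2 = (-5*(-3) - 2)**2 = (15 - 2)**2 = 13**2 = 169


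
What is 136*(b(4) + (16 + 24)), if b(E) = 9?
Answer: 6664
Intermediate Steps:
136*(b(4) + (16 + 24)) = 136*(9 + (16 + 24)) = 136*(9 + 40) = 136*49 = 6664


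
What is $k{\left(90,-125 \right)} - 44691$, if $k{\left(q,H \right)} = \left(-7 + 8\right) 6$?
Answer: $-44685$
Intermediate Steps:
$k{\left(q,H \right)} = 6$ ($k{\left(q,H \right)} = 1 \cdot 6 = 6$)
$k{\left(90,-125 \right)} - 44691 = 6 - 44691 = -44685$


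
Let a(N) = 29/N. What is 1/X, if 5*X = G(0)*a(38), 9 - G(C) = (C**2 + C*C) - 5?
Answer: 95/203 ≈ 0.46798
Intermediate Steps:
G(C) = 14 - 2*C**2 (G(C) = 9 - ((C**2 + C*C) - 5) = 9 - ((C**2 + C**2) - 5) = 9 - (2*C**2 - 5) = 9 - (-5 + 2*C**2) = 9 + (5 - 2*C**2) = 14 - 2*C**2)
X = 203/95 (X = ((14 - 2*0**2)*(29/38))/5 = ((14 - 2*0)*(29*(1/38)))/5 = ((14 + 0)*(29/38))/5 = (14*(29/38))/5 = (1/5)*(203/19) = 203/95 ≈ 2.1368)
1/X = 1/(203/95) = 95/203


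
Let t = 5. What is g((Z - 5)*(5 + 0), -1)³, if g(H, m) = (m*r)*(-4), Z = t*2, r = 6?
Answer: 13824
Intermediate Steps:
Z = 10 (Z = 5*2 = 10)
g(H, m) = -24*m (g(H, m) = (m*6)*(-4) = (6*m)*(-4) = -24*m)
g((Z - 5)*(5 + 0), -1)³ = (-24*(-1))³ = 24³ = 13824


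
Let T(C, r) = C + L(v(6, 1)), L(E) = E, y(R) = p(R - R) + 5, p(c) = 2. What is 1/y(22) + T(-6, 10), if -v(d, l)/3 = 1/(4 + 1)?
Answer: -226/35 ≈ -6.4571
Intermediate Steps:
v(d, l) = -3/5 (v(d, l) = -3/(4 + 1) = -3/5)
y(R) = 7 (y(R) = 2 + 5 = 7)
T(C, r) = -3/5 + C (T(C, r) = C - 3/5 = -3/5 + C)
1/y(22) + T(-6, 10) = 1/7 + (-3/5 - 6) = 1/7 - 33/5 = -226/35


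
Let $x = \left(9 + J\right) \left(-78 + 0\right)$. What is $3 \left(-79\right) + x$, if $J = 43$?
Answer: $-4293$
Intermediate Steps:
$x = -4056$ ($x = \left(9 + 43\right) \left(-78 + 0\right) = 52 \left(-78\right) = -4056$)
$3 \left(-79\right) + x = 3 \left(-79\right) - 4056 = -237 - 4056 = -4293$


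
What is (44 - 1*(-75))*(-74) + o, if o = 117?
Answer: -8689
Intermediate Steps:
(44 - 1*(-75))*(-74) + o = (44 - 1*(-75))*(-74) + 117 = (44 + 75)*(-74) + 117 = 119*(-74) + 117 = -8806 + 117 = -8689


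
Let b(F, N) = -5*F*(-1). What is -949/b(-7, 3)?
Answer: 949/35 ≈ 27.114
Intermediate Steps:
b(F, N) = 5*F
-949/b(-7, 3) = -949/(5*(-7)) = -949/(-35) = -949*(-1/35) = 949/35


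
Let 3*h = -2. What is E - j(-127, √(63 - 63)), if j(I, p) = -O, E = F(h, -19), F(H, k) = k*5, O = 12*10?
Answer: 25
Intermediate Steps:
h = -⅔ (h = (⅓)*(-2) = -⅔ ≈ -0.66667)
O = 120
F(H, k) = 5*k
E = -95 (E = 5*(-19) = -95)
j(I, p) = -120 (j(I, p) = -1*120 = -120)
E - j(-127, √(63 - 63)) = -95 - 1*(-120) = -95 + 120 = 25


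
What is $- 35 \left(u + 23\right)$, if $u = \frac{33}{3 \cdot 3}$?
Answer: $- \frac{2800}{3} \approx -933.33$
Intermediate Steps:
$u = \frac{11}{3}$ ($u = \frac{33}{9} = 33 \cdot \frac{1}{9} = \frac{11}{3} \approx 3.6667$)
$- 35 \left(u + 23\right) = - 35 \left(\frac{11}{3} + 23\right) = \left(-35\right) \frac{80}{3} = - \frac{2800}{3}$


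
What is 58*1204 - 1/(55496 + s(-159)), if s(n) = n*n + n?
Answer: 5629716175/80618 ≈ 69832.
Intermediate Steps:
s(n) = n + n² (s(n) = n² + n = n + n²)
58*1204 - 1/(55496 + s(-159)) = 58*1204 - 1/(55496 - 159*(1 - 159)) = 69832 - 1/(55496 - 159*(-158)) = 69832 - 1/(55496 + 25122) = 69832 - 1/80618 = 5629716175/80618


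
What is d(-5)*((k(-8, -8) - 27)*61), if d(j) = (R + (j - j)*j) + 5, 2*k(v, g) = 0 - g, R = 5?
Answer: -14030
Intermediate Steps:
k(v, g) = -g/2 (k(v, g) = (0 - g)/2 = (-g)/2 = -g/2)
d(j) = 10 (d(j) = (5 + (j - j)*j) + 5 = (5 + 0*j) + 5 = (5 + 0) + 5 = 5 + 5 = 10)
d(-5)*((k(-8, -8) - 27)*61) = 10*((-½*(-8) - 27)*61) = 10*((4 - 27)*61) = 10*(-23*61) = 10*(-1403) = -14030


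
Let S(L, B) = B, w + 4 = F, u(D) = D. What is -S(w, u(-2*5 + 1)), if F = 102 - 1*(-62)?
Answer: 9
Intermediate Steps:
F = 164 (F = 102 + 62 = 164)
w = 160 (w = -4 + 164 = 160)
-S(w, u(-2*5 + 1)) = -(-2*5 + 1) = -(-10 + 1) = -1*(-9) = 9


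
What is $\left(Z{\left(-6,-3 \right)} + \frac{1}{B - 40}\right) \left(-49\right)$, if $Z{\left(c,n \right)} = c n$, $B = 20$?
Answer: $- \frac{17591}{20} \approx -879.55$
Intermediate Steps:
$\left(Z{\left(-6,-3 \right)} + \frac{1}{B - 40}\right) \left(-49\right) = \left(\left(-6\right) \left(-3\right) + \frac{1}{20 - 40}\right) \left(-49\right) = \left(18 + \frac{1}{-20}\right) \left(-49\right) = \left(18 - \frac{1}{20}\right) \left(-49\right) = \frac{359}{20} \left(-49\right) = - \frac{17591}{20}$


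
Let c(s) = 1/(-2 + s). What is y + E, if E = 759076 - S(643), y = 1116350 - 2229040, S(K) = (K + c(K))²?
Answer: -315172436830/410881 ≈ -7.6707e+5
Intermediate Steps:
S(K) = (K + 1/(-2 + K))²
y = -1112690
E = 142010743060/410881 (E = 759076 - (643 + 1/(-2 + 643))² = 759076 - (643 + 1/641)² = 759076 - (412164/641)² = 759076 - 1*169879162896/410881 = 759076 - 169879162896/410881 = 142010743060/410881 ≈ 3.4563e+5)
y + E = -1112690 + 142010743060/410881 = -315172436830/410881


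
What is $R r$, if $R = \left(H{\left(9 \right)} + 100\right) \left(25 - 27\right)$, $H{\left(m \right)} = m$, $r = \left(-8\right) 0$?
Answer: $0$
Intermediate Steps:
$r = 0$
$R = -218$ ($R = \left(9 + 100\right) \left(25 - 27\right) = 109 \left(-2\right) = -218$)
$R r = \left(-218\right) 0 = 0$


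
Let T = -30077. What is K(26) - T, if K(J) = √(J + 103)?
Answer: 30077 + √129 ≈ 30088.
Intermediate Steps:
K(J) = √(103 + J)
K(26) - T = √(103 + 26) - 1*(-30077) = √129 + 30077 = 30077 + √129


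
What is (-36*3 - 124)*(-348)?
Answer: 80736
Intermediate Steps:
(-36*3 - 124)*(-348) = (-108 - 124)*(-348) = -232*(-348) = 80736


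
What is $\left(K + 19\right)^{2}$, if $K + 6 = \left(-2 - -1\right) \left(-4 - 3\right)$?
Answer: $400$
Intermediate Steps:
$K = 1$ ($K = -6 + \left(-2 - -1\right) \left(-4 - 3\right) = -6 + \left(-2 + 1\right) \left(-7\right) = -6 - -7 = -6 + 7 = 1$)
$\left(K + 19\right)^{2} = \left(1 + 19\right)^{2} = 20^{2} = 400$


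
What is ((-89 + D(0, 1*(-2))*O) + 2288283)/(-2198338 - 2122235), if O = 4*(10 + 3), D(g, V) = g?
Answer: -2288194/4320573 ≈ -0.52960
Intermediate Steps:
O = 52 (O = 4*13 = 52)
((-89 + D(0, 1*(-2))*O) + 2288283)/(-2198338 - 2122235) = ((-89 + 0*52) + 2288283)/(-2198338 - 2122235) = ((-89 + 0) + 2288283)/(-4320573) = (-89 + 2288283)*(-1/4320573) = 2288194*(-1/4320573) = -2288194/4320573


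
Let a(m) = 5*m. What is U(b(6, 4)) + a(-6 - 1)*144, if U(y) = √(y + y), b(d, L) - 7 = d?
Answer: -5040 + √26 ≈ -5034.9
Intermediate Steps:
b(d, L) = 7 + d
U(y) = √2*√y (U(y) = √(2*y) = √2*√y)
U(b(6, 4)) + a(-6 - 1)*144 = √2*√(7 + 6) + (5*(-6 - 1))*144 = √2*√13 + (5*(-7))*144 = √26 - 35*144 = √26 - 5040 = -5040 + √26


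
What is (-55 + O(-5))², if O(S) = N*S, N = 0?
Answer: 3025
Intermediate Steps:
O(S) = 0 (O(S) = 0*S = 0)
(-55 + O(-5))² = (-55 + 0)² = (-55)² = 3025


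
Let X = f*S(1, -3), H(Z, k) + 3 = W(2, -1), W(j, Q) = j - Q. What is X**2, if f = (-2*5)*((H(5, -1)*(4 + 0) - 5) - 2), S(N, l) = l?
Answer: 44100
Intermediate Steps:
H(Z, k) = 0 (H(Z, k) = -3 + (2 - 1*(-1)) = -3 + (2 + 1) = -3 + 3 = 0)
f = 70 (f = (-2*5)*((0*(4 + 0) - 5) - 2) = -10*((0*4 - 5) - 2) = -10*((0 - 5) - 2) = -10*(-5 - 2) = -10*(-7) = 70)
X = -210 (X = 70*(-3) = -210)
X**2 = (-210)**2 = 44100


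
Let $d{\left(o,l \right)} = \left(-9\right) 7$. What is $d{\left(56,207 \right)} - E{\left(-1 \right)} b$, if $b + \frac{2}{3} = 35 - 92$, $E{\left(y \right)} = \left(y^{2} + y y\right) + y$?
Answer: $- \frac{16}{3} \approx -5.3333$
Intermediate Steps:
$d{\left(o,l \right)} = -63$
$E{\left(y \right)} = y + 2 y^{2}$ ($E{\left(y \right)} = \left(y^{2} + y^{2}\right) + y = 2 y^{2} + y = y + 2 y^{2}$)
$b = - \frac{173}{3}$ ($b = - \frac{2}{3} + \left(35 - 92\right) = - \frac{2}{3} - 57 = - \frac{173}{3} \approx -57.667$)
$d{\left(56,207 \right)} - E{\left(-1 \right)} b = -63 - - (1 + 2 \left(-1\right)) \left(- \frac{173}{3}\right) = -63 - - (1 - 2) \left(- \frac{173}{3}\right) = -63 - \left(-1\right) \left(-1\right) \left(- \frac{173}{3}\right) = -63 - 1 \left(- \frac{173}{3}\right) = -63 - - \frac{173}{3} = -63 + \frac{173}{3} = - \frac{16}{3}$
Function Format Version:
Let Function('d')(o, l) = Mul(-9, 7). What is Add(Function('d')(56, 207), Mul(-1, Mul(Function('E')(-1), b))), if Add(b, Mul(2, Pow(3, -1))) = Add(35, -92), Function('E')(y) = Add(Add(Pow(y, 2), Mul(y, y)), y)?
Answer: Rational(-16, 3) ≈ -5.3333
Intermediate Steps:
Function('d')(o, l) = -63
Function('E')(y) = Add(y, Mul(2, Pow(y, 2))) (Function('E')(y) = Add(Add(Pow(y, 2), Pow(y, 2)), y) = Add(Mul(2, Pow(y, 2)), y) = Add(y, Mul(2, Pow(y, 2))))
b = Rational(-173, 3) (b = Add(Rational(-2, 3), Add(35, -92)) = Add(Rational(-2, 3), -57) = Rational(-173, 3) ≈ -57.667)
Add(Function('d')(56, 207), Mul(-1, Mul(Function('E')(-1), b))) = Add(-63, Mul(-1, Mul(Mul(-1, Add(1, Mul(2, -1))), Rational(-173, 3)))) = Add(-63, Mul(-1, Mul(Mul(-1, Add(1, -2)), Rational(-173, 3)))) = Add(-63, Mul(-1, Mul(Mul(-1, -1), Rational(-173, 3)))) = Add(-63, Mul(-1, Mul(1, Rational(-173, 3)))) = Add(-63, Mul(-1, Rational(-173, 3))) = Add(-63, Rational(173, 3)) = Rational(-16, 3)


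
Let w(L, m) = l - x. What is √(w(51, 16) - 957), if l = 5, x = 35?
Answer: I*√987 ≈ 31.417*I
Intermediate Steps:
w(L, m) = -30 (w(L, m) = 5 - 1*35 = 5 - 35 = -30)
√(w(51, 16) - 957) = √(-30 - 957) = √(-987) = I*√987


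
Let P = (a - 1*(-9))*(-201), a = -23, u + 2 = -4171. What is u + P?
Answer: -1359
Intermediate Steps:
u = -4173 (u = -2 - 4171 = -4173)
P = 2814 (P = (-23 - 1*(-9))*(-201) = (-23 + 9)*(-201) = -14*(-201) = 2814)
u + P = -4173 + 2814 = -1359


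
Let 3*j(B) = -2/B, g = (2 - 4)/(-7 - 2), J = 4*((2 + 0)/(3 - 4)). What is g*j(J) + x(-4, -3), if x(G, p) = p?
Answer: -161/54 ≈ -2.9815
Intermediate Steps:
J = -8 (J = 4*(2/(-1)) = 4*(2*(-1)) = 4*(-2) = -8)
g = 2/9 (g = -2/(-9) = -2*(-1/9) = 2/9 ≈ 0.22222)
j(B) = -2/(3*B) (j(B) = (-2/B)/3 = -2/(3*B))
g*j(J) + x(-4, -3) = 2*(-2/3/(-8))/9 - 3 = 2*(-2/3*(-1/8))/9 - 3 = (2/9)*(1/12) - 3 = 1/54 - 3 = -161/54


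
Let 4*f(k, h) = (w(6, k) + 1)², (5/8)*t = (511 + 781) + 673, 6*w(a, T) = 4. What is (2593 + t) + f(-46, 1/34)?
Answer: 206557/36 ≈ 5737.7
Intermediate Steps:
w(a, T) = ⅔ (w(a, T) = (⅙)*4 = ⅔)
t = 3144 (t = 8*((511 + 781) + 673)/5 = 8*(1292 + 673)/5 = (8/5)*1965 = 3144)
f(k, h) = 25/36 (f(k, h) = (⅔ + 1)²/4 = (5/3)²/4 = (¼)*(25/9) = 25/36)
(2593 + t) + f(-46, 1/34) = (2593 + 3144) + 25/36 = 5737 + 25/36 = 206557/36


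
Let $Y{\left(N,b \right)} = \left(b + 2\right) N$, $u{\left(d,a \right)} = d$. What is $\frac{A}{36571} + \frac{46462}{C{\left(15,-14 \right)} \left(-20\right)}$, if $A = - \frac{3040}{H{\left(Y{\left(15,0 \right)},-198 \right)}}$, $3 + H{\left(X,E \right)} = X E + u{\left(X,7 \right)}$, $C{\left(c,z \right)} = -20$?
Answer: $\frac{5023572475613}{43248864600} \approx 116.16$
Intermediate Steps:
$Y{\left(N,b \right)} = N \left(2 + b\right)$ ($Y{\left(N,b \right)} = \left(2 + b\right) N = N \left(2 + b\right)$)
$H{\left(X,E \right)} = -3 + X + E X$ ($H{\left(X,E \right)} = -3 + \left(X E + X\right) = -3 + \left(E X + X\right) = -3 + \left(X + E X\right) = -3 + X + E X$)
$A = \frac{3040}{5913}$ ($A = - \frac{3040}{-3 + 15 \left(2 + 0\right) - 198 \cdot 15 \left(2 + 0\right)} = - \frac{3040}{-3 + 15 \cdot 2 - 198 \cdot 15 \cdot 2} = - \frac{3040}{-3 + 30 - 5940} = - \frac{3040}{-5913} = \left(-3040\right) \left(- \frac{1}{5913}\right) = \frac{3040}{5913} \approx 0.51412$)
$\frac{A}{36571} + \frac{46462}{C{\left(15,-14 \right)} \left(-20\right)} = \frac{3040}{5913 \cdot 36571} + \frac{46462}{\left(-20\right) \left(-20\right)} = \frac{3040}{5913} \cdot \frac{1}{36571} + \frac{46462}{400} = \frac{3040}{216244323} + 46462 \cdot \frac{1}{400} = \frac{3040}{216244323} + \frac{23231}{200} = \frac{5023572475613}{43248864600}$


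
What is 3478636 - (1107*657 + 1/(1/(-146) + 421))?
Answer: 169110928559/61465 ≈ 2.7513e+6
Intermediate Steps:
3478636 - (1107*657 + 1/(1/(-146) + 421)) = 3478636 - (727299 + 1/(-1/146 + 421)) = 3478636 - (727299 + 1/(61465/146)) = 3478636 - (727299 + 146/61465) = 3478636 - 1*44703433181/61465 = 3478636 - 44703433181/61465 = 169110928559/61465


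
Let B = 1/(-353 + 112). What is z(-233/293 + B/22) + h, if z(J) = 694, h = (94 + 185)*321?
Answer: 90253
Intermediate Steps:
B = -1/241 (B = 1/(-241) = -1/241 ≈ -0.0041494)
h = 89559 (h = 279*321 = 89559)
z(-233/293 + B/22) + h = 694 + 89559 = 90253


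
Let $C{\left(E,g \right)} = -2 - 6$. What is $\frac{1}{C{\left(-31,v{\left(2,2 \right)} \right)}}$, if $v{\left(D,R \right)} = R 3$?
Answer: $- \frac{1}{8} \approx -0.125$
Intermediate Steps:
$v{\left(D,R \right)} = 3 R$
$C{\left(E,g \right)} = -8$ ($C{\left(E,g \right)} = -2 - 6 = -8$)
$\frac{1}{C{\left(-31,v{\left(2,2 \right)} \right)}} = \frac{1}{-8} = - \frac{1}{8}$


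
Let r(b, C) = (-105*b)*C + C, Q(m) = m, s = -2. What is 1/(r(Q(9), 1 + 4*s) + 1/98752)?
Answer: 98752/652553217 ≈ 0.00015133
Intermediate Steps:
r(b, C) = C - 105*C*b (r(b, C) = -105*C*b + C = C - 105*C*b)
1/(r(Q(9), 1 + 4*s) + 1/98752) = 1/((1 + 4*(-2))*(1 - 105*9) + 1/98752) = 1/((1 - 8)*(1 - 945) + 1/98752) = 1/(-7*(-944) + 1/98752) = 1/(6608 + 1/98752) = 1/(652553217/98752) = 98752/652553217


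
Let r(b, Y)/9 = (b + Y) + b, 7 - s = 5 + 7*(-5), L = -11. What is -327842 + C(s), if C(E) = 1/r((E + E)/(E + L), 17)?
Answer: -870420497/2655 ≈ -3.2784e+5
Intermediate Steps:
s = 37 (s = 7 - (5 + 7*(-5)) = 7 - (5 - 35) = 7 - 1*(-30) = 7 + 30 = 37)
r(b, Y) = 9*Y + 18*b (r(b, Y) = 9*((b + Y) + b) = 9*((Y + b) + b) = 9*(Y + 2*b) = 9*Y + 18*b)
C(E) = 1/(153 + 36*E/(-11 + E)) (C(E) = 1/(9*17 + 18*((E + E)/(E - 11))) = 1/(153 + 18*((2*E)/(-11 + E))) = 1/(153 + 18*(2*E/(-11 + E))) = 1/(153 + 36*E/(-11 + E)))
-327842 + C(s) = -327842 + (-11 + 37)/(9*(-187 + 21*37)) = -327842 + (1/9)*26/(-187 + 777) = -327842 + (1/9)*26/590 = -327842 + (1/9)*(1/590)*26 = -327842 + 13/2655 = -870420497/2655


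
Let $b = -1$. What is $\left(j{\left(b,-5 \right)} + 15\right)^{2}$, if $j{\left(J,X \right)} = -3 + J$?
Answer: $121$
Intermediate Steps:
$\left(j{\left(b,-5 \right)} + 15\right)^{2} = \left(\left(-3 - 1\right) + 15\right)^{2} = \left(-4 + 15\right)^{2} = 11^{2} = 121$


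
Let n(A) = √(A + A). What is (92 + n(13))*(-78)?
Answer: -7176 - 78*√26 ≈ -7573.7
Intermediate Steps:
n(A) = √2*√A (n(A) = √(2*A) = √2*√A)
(92 + n(13))*(-78) = (92 + √2*√13)*(-78) = (92 + √26)*(-78) = -7176 - 78*√26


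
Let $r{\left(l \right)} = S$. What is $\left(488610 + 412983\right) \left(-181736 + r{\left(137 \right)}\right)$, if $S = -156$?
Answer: $-163992553956$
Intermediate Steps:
$r{\left(l \right)} = -156$
$\left(488610 + 412983\right) \left(-181736 + r{\left(137 \right)}\right) = \left(488610 + 412983\right) \left(-181736 - 156\right) = 901593 \left(-181892\right) = -163992553956$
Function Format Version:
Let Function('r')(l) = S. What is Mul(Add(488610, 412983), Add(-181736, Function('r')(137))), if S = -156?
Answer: -163992553956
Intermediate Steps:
Function('r')(l) = -156
Mul(Add(488610, 412983), Add(-181736, Function('r')(137))) = Mul(Add(488610, 412983), Add(-181736, -156)) = Mul(901593, -181892) = -163992553956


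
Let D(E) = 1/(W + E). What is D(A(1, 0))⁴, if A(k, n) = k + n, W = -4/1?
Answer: 1/81 ≈ 0.012346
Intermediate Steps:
W = -4 (W = -4*1 = -4)
D(E) = 1/(-4 + E)
D(A(1, 0))⁴ = (1/(-4 + (1 + 0)))⁴ = (1/(-4 + 1))⁴ = (1/(-3))⁴ = (-⅓)⁴ = 1/81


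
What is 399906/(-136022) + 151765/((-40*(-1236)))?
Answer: 87202619/672492768 ≈ 0.12967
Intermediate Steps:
399906/(-136022) + 151765/((-40*(-1236))) = 399906*(-1/136022) + 151765/49440 = -199953/68011 + 151765*(1/49440) = -199953/68011 + 30353/9888 = 87202619/672492768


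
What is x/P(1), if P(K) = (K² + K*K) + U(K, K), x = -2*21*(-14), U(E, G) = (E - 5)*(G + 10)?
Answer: -14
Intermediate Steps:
U(E, G) = (-5 + E)*(10 + G)
x = 588 (x = -42*(-14) = 588)
P(K) = -50 + 3*K² + 5*K (P(K) = (K² + K*K) + (-50 - 5*K + 10*K + K*K) = (K² + K²) + (-50 - 5*K + 10*K + K²) = 2*K² + (-50 + K² + 5*K) = -50 + 3*K² + 5*K)
x/P(1) = 588/(-50 + 3*1² + 5*1) = 588/(-50 + 3*1 + 5) = 588/(-50 + 3 + 5) = 588/(-42) = 588*(-1/42) = -14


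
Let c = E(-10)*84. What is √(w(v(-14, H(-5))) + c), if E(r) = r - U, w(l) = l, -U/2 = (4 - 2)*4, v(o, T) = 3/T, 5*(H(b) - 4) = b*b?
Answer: √4539/3 ≈ 22.457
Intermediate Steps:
H(b) = 4 + b²/5 (H(b) = 4 + (b*b)/5 = 4 + b²/5)
U = -16 (U = -2*(4 - 2)*4 = -4*4 = -2*8 = -16)
E(r) = 16 + r (E(r) = r - 1*(-16) = r + 16 = 16 + r)
c = 504 (c = (16 - 10)*84 = 6*84 = 504)
√(w(v(-14, H(-5))) + c) = √(3/(4 + (⅕)*(-5)²) + 504) = √(3/(4 + (⅕)*25) + 504) = √(3/(4 + 5) + 504) = √(3/9 + 504) = √(3*(⅑) + 504) = √(⅓ + 504) = √(1513/3) = √4539/3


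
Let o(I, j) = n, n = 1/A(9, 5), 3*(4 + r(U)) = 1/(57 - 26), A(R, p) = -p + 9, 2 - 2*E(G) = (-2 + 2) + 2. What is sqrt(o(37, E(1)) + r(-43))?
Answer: I*sqrt(129363)/186 ≈ 1.9337*I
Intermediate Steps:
E(G) = 0 (E(G) = 1 - ((-2 + 2) + 2)/2 = 1 - (0 + 2)/2 = 1 - 1/2*2 = 1 - 1 = 0)
A(R, p) = 9 - p
r(U) = -371/93 (r(U) = -4 + 1/(3*(57 - 26)) = -4 + (1/3)/31 = -4 + (1/3)*(1/31) = -4 + 1/93 = -371/93)
n = 1/4 (n = 1/(9 - 1*5) = 1/(9 - 5) = 1/4 ≈ 0.25000)
o(I, j) = 1/4
sqrt(o(37, E(1)) + r(-43)) = sqrt(1/4 - 371/93) = sqrt(-1391/372) = I*sqrt(129363)/186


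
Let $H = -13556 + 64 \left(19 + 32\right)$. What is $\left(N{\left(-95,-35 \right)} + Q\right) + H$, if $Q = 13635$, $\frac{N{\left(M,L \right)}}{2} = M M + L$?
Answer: $21323$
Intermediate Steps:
$N{\left(M,L \right)} = 2 L + 2 M^{2}$ ($N{\left(M,L \right)} = 2 \left(M M + L\right) = 2 \left(M^{2} + L\right) = 2 \left(L + M^{2}\right) = 2 L + 2 M^{2}$)
$H = -10292$ ($H = -13556 + 64 \cdot 51 = -13556 + 3264 = -10292$)
$\left(N{\left(-95,-35 \right)} + Q\right) + H = \left(\left(2 \left(-35\right) + 2 \left(-95\right)^{2}\right) + 13635\right) - 10292 = \left(\left(-70 + 2 \cdot 9025\right) + 13635\right) - 10292 = \left(\left(-70 + 18050\right) + 13635\right) - 10292 = \left(17980 + 13635\right) - 10292 = 31615 - 10292 = 21323$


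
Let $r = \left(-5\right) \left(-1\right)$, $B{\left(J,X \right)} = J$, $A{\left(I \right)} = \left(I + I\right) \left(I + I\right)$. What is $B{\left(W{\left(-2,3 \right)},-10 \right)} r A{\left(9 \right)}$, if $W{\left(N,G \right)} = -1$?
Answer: $-1620$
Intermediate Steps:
$A{\left(I \right)} = 4 I^{2}$ ($A{\left(I \right)} = 2 I 2 I = 4 I^{2}$)
$r = 5$
$B{\left(W{\left(-2,3 \right)},-10 \right)} r A{\left(9 \right)} = \left(-1\right) 5 \cdot 4 \cdot 9^{2} = - 5 \cdot 4 \cdot 81 = \left(-5\right) 324 = -1620$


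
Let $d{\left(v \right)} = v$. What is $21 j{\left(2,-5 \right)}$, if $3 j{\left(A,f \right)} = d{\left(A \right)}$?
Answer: $14$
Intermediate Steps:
$j{\left(A,f \right)} = \frac{A}{3}$
$21 j{\left(2,-5 \right)} = 21 \cdot \frac{1}{3} \cdot 2 = 21 \cdot \frac{2}{3} = 14$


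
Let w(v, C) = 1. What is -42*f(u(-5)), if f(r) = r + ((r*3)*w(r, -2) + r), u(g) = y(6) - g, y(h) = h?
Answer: -2310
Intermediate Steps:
u(g) = 6 - g
f(r) = 5*r (f(r) = r + ((r*3)*1 + r) = r + ((3*r)*1 + r) = r + (3*r + r) = r + 4*r = 5*r)
-42*f(u(-5)) = -210*(6 - 1*(-5)) = -210*(6 + 5) = -210*11 = -42*55 = -2310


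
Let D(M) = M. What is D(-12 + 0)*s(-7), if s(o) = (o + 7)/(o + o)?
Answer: 0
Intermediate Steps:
s(o) = (7 + o)/(2*o) (s(o) = (7 + o)/((2*o)) = (7 + o)*(1/(2*o)) = (7 + o)/(2*o))
D(-12 + 0)*s(-7) = (-12 + 0)*((1/2)*(7 - 7)/(-7)) = -6*(-1)*0/7 = -12*0 = 0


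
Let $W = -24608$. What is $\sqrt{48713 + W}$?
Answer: $\sqrt{24105} \approx 155.26$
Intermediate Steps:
$\sqrt{48713 + W} = \sqrt{48713 - 24608} = \sqrt{24105}$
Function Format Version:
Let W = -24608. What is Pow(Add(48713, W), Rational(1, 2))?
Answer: Pow(24105, Rational(1, 2)) ≈ 155.26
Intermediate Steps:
Pow(Add(48713, W), Rational(1, 2)) = Pow(Add(48713, -24608), Rational(1, 2)) = Pow(24105, Rational(1, 2))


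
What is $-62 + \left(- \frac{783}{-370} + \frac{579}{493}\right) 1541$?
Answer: $\frac{913674289}{182410} \approx 5008.9$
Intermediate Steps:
$-62 + \left(- \frac{783}{-370} + \frac{579}{493}\right) 1541 = -62 + \left(\left(-783\right) \left(- \frac{1}{370}\right) + 579 \cdot \frac{1}{493}\right) 1541 = -62 + \left(\frac{783}{370} + \frac{579}{493}\right) 1541 = -62 + \frac{600249}{182410} \cdot 1541 = -62 + \frac{924983709}{182410} = \frac{913674289}{182410}$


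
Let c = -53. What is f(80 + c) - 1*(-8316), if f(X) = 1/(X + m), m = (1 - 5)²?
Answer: 357589/43 ≈ 8316.0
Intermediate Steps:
m = 16 (m = (-4)² = 16)
f(X) = 1/(16 + X) (f(X) = 1/(X + 16) = 1/(16 + X))
f(80 + c) - 1*(-8316) = 1/(16 + (80 - 53)) - 1*(-8316) = 1/(16 + 27) + 8316 = 1/43 + 8316 = 357589/43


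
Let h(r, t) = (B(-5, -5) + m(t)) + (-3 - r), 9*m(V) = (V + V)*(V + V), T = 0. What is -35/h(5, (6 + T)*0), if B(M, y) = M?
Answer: 35/13 ≈ 2.6923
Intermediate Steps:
m(V) = 4*V²/9 (m(V) = ((V + V)*(V + V))/9 = ((2*V)*(2*V))/9 = (4*V²)/9 = 4*V²/9)
h(r, t) = -8 - r + 4*t²/9 (h(r, t) = (-5 + 4*t²/9) + (-3 - r) = -8 - r + 4*t²/9)
-35/h(5, (6 + T)*0) = -35/(-8 - 1*5 + 4*((6 + 0)*0)²/9) = -35/(-8 - 5 + 4*(6*0)²/9) = -35/(-8 - 5 + (4/9)*0²) = -35/(-8 - 5 + (4/9)*0) = -35/(-8 - 5 + 0) = -35/(-13) = -35*(-1/13) = 35/13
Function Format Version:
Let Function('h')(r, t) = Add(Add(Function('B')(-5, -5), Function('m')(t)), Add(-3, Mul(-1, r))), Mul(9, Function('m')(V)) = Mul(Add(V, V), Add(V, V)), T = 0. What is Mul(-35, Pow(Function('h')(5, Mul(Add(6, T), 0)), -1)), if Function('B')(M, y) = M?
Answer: Rational(35, 13) ≈ 2.6923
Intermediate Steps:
Function('m')(V) = Mul(Rational(4, 9), Pow(V, 2)) (Function('m')(V) = Mul(Rational(1, 9), Mul(Add(V, V), Add(V, V))) = Mul(Rational(1, 9), Mul(Mul(2, V), Mul(2, V))) = Mul(Rational(1, 9), Mul(4, Pow(V, 2))) = Mul(Rational(4, 9), Pow(V, 2)))
Function('h')(r, t) = Add(-8, Mul(-1, r), Mul(Rational(4, 9), Pow(t, 2))) (Function('h')(r, t) = Add(Add(-5, Mul(Rational(4, 9), Pow(t, 2))), Add(-3, Mul(-1, r))) = Add(-8, Mul(-1, r), Mul(Rational(4, 9), Pow(t, 2))))
Mul(-35, Pow(Function('h')(5, Mul(Add(6, T), 0)), -1)) = Mul(-35, Pow(Add(-8, Mul(-1, 5), Mul(Rational(4, 9), Pow(Mul(Add(6, 0), 0), 2))), -1)) = Mul(-35, Pow(Add(-8, -5, Mul(Rational(4, 9), Pow(Mul(6, 0), 2))), -1)) = Mul(-35, Pow(Add(-8, -5, Mul(Rational(4, 9), Pow(0, 2))), -1)) = Mul(-35, Pow(Add(-8, -5, Mul(Rational(4, 9), 0)), -1)) = Mul(-35, Pow(Add(-8, -5, 0), -1)) = Mul(-35, Pow(-13, -1)) = Mul(-35, Rational(-1, 13)) = Rational(35, 13)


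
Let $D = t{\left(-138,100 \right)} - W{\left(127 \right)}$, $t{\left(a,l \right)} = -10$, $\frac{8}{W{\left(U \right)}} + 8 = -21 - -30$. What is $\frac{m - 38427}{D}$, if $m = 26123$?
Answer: $\frac{6152}{9} \approx 683.56$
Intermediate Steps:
$W{\left(U \right)} = 8$ ($W{\left(U \right)} = \frac{8}{-8 - -9} = \frac{8}{-8 + \left(-21 + 30\right)} = \frac{8}{-8 + 9} = \frac{8}{1} = 8 \cdot 1 = 8$)
$D = -18$ ($D = -10 - 8 = -18$)
$\frac{m - 38427}{D} = \frac{26123 - 38427}{-18} = \left(26123 - 38427\right) \left(- \frac{1}{18}\right) = \left(-12304\right) \left(- \frac{1}{18}\right) = \frac{6152}{9}$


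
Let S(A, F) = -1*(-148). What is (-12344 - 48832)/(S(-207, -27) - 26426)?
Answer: 30588/13139 ≈ 2.3280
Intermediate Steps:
S(A, F) = 148
(-12344 - 48832)/(S(-207, -27) - 26426) = (-12344 - 48832)/(148 - 26426) = -61176/(-26278) = -61176*(-1/26278) = 30588/13139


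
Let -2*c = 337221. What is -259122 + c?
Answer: -855465/2 ≈ -4.2773e+5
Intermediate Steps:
c = -337221/2 (c = -1/2*337221 = -337221/2 ≈ -1.6861e+5)
-259122 + c = -259122 - 337221/2 = -855465/2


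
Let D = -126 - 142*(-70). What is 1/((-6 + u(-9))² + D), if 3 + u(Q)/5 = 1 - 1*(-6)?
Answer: 1/10010 ≈ 9.9900e-5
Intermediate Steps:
u(Q) = 20 (u(Q) = -15 + 5*(1 - 1*(-6)) = -15 + 5*(1 + 6) = -15 + 5*7 = -15 + 35 = 20)
D = 9814 (D = -126 + 9940 = 9814)
1/((-6 + u(-9))² + D) = 1/((-6 + 20)² + 9814) = 1/(14² + 9814) = 1/(196 + 9814) = 1/10010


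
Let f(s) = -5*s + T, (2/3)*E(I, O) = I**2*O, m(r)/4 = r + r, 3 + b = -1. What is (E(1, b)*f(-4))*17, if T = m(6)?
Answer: -6936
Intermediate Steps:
b = -4 (b = -3 - 1 = -4)
m(r) = 8*r (m(r) = 4*(r + r) = 4*(2*r) = 8*r)
T = 48 (T = 8*6 = 48)
E(I, O) = 3*O*I**2/2 (E(I, O) = 3*(I**2*O)/2 = 3*(O*I**2)/2 = 3*O*I**2/2)
f(s) = 48 - 5*s (f(s) = -5*s + 48 = 48 - 5*s)
(E(1, b)*f(-4))*17 = (((3/2)*(-4)*1**2)*(48 - 5*(-4)))*17 = (((3/2)*(-4)*1)*(48 + 20))*17 = -6*68*17 = -408*17 = -6936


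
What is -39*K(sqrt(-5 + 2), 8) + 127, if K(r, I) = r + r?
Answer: 127 - 78*I*sqrt(3) ≈ 127.0 - 135.1*I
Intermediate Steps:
K(r, I) = 2*r
-39*K(sqrt(-5 + 2), 8) + 127 = -78*sqrt(-5 + 2) + 127 = -78*sqrt(-3) + 127 = -78*I*sqrt(3) + 127 = 127 - 78*I*sqrt(3)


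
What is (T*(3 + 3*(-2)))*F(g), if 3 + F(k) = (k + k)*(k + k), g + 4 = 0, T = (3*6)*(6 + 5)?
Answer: -36234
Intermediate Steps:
T = 198 (T = 18*11 = 198)
g = -4 (g = -4 + 0 = -4)
F(k) = -3 + 4*k² (F(k) = -3 + (k + k)*(k + k) = -3 + (2*k)*(2*k) = -3 + 4*k²)
(T*(3 + 3*(-2)))*F(g) = (198*(3 + 3*(-2)))*(-3 + 4*(-4)²) = (198*(3 - 6))*(-3 + 4*16) = (198*(-3))*(-3 + 64) = -594*61 = -36234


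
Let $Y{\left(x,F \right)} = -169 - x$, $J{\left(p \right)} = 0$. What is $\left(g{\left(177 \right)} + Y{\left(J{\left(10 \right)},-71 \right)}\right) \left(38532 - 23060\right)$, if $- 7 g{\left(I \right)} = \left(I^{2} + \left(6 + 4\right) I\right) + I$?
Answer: $- \frac{533149648}{7} \approx -7.6164 \cdot 10^{7}$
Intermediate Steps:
$g{\left(I \right)} = - \frac{11 I}{7} - \frac{I^{2}}{7}$ ($g{\left(I \right)} = - \frac{\left(I^{2} + \left(6 + 4\right) I\right) + I}{7} = - \frac{\left(I^{2} + 10 I\right) + I}{7} = - \frac{I^{2} + 11 I}{7} = - \frac{11 I}{7} - \frac{I^{2}}{7}$)
$\left(g{\left(177 \right)} + Y{\left(J{\left(10 \right)},-71 \right)}\right) \left(38532 - 23060\right) = \left(\left(- \frac{1}{7}\right) 177 \left(11 + 177\right) - 169\right) \left(38532 - 23060\right) = \left(\left(- \frac{1}{7}\right) 177 \cdot 188 + \left(-169 + 0\right)\right) 15472 = \left(- \frac{33276}{7} - 169\right) 15472 = \left(- \frac{34459}{7}\right) 15472 = - \frac{533149648}{7}$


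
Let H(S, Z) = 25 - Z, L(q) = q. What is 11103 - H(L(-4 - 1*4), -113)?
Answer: 10965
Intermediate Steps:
11103 - H(L(-4 - 1*4), -113) = 11103 - (25 - 1*(-113)) = 11103 - (25 + 113) = 11103 - 1*138 = 11103 - 138 = 10965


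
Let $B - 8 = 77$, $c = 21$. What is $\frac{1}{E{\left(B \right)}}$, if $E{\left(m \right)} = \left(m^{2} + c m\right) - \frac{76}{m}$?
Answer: $\frac{85}{765774} \approx 0.000111$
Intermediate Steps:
$B = 85$ ($B = 8 + 77 = 85$)
$E{\left(m \right)} = m^{2} - \frac{76}{m} + 21 m$ ($E{\left(m \right)} = \left(m^{2} + 21 m\right) - \frac{76}{m} = m^{2} - \frac{76}{m} + 21 m$)
$\frac{1}{E{\left(B \right)}} = \frac{1}{\frac{1}{85} \left(-76 + 85^{2} \left(21 + 85\right)\right)} = \frac{1}{\frac{1}{85} \left(-76 + 7225 \cdot 106\right)} = \frac{1}{\frac{1}{85} \left(-76 + 765850\right)} = \frac{1}{\frac{1}{85} \cdot 765774} = \frac{1}{\frac{765774}{85}} = \frac{85}{765774}$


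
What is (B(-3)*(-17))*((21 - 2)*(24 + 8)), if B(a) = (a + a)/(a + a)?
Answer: -10336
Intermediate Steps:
B(a) = 1 (B(a) = (2*a)/((2*a)) = (2*a)*(1/(2*a)) = 1)
(B(-3)*(-17))*((21 - 2)*(24 + 8)) = (1*(-17))*((21 - 2)*(24 + 8)) = -323*32 = -17*608 = -10336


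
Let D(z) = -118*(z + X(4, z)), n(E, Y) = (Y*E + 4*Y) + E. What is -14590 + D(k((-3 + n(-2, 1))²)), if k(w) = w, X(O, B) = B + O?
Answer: -17186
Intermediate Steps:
n(E, Y) = E + 4*Y + E*Y (n(E, Y) = (E*Y + 4*Y) + E = (4*Y + E*Y) + E = E + 4*Y + E*Y)
D(z) = -472 - 236*z (D(z) = -118*(z + (z + 4)) = -118*(z + (4 + z)) = -118*(4 + 2*z) = -472 - 236*z)
-14590 + D(k((-3 + n(-2, 1))²)) = -14590 + (-472 - 236*(-3 + (-2 + 4*1 - 2*1))²) = -14590 + (-472 - 236*(-3 + (-2 + 4 - 2))²) = -14590 + (-472 - 236*(-3 + 0)²) = -14590 + (-472 - 236*(-3)²) = -14590 + (-472 - 236*9) = -14590 + (-472 - 2124) = -14590 - 2596 = -17186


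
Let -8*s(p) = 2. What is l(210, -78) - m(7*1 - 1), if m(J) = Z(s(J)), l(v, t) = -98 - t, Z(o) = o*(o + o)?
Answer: -161/8 ≈ -20.125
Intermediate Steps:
s(p) = -1/4 (s(p) = -1/8*2 = -1/4)
Z(o) = 2*o**2 (Z(o) = o*(2*o) = 2*o**2)
m(J) = 1/8 (m(J) = 2*(-1/4)**2 = 2*(1/16) = 1/8)
l(210, -78) - m(7*1 - 1) = (-98 - 1*(-78)) - 1*1/8 = (-98 + 78) - 1/8 = -20 - 1/8 = -161/8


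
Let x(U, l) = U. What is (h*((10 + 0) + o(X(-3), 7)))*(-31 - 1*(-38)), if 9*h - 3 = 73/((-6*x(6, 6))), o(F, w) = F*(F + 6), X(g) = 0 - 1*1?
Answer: 1225/324 ≈ 3.7809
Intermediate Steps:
X(g) = -1 (X(g) = 0 - 1 = -1)
o(F, w) = F*(6 + F)
h = 35/324 (h = ⅓ + (73/((-6*6)))/9 = ⅓ + (73/(-36))/9 = ⅓ + (73*(-1/36))/9 = ⅓ + (⅑)*(-73/36) = ⅓ - 73/324 = 35/324 ≈ 0.10802)
(h*((10 + 0) + o(X(-3), 7)))*(-31 - 1*(-38)) = (35*((10 + 0) - (6 - 1))/324)*(-31 - 1*(-38)) = (35*(10 - 1*5)/324)*(-31 + 38) = (35*(10 - 5)/324)*7 = ((35/324)*5)*7 = (175/324)*7 = 1225/324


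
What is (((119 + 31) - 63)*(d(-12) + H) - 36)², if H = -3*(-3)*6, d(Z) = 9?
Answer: 29648025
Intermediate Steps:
H = 54 (H = 9*6 = 54)
(((119 + 31) - 63)*(d(-12) + H) - 36)² = (((119 + 31) - 63)*(9 + 54) - 36)² = ((150 - 63)*63 - 36)² = (87*63 - 36)² = (5481 - 36)² = 5445² = 29648025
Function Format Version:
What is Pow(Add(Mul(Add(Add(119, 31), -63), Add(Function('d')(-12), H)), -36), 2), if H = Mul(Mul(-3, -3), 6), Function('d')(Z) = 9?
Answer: 29648025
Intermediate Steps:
H = 54 (H = Mul(9, 6) = 54)
Pow(Add(Mul(Add(Add(119, 31), -63), Add(Function('d')(-12), H)), -36), 2) = Pow(Add(Mul(Add(Add(119, 31), -63), Add(9, 54)), -36), 2) = Pow(Add(Mul(Add(150, -63), 63), -36), 2) = Pow(Add(Mul(87, 63), -36), 2) = Pow(Add(5481, -36), 2) = Pow(5445, 2) = 29648025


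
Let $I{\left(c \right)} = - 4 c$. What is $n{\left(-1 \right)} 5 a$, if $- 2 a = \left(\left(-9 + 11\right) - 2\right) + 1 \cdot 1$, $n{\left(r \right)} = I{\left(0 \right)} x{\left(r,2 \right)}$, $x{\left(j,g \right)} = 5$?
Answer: $0$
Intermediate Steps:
$n{\left(r \right)} = 0$ ($n{\left(r \right)} = \left(-4\right) 0 \cdot 5 = 0 \cdot 5 = 0$)
$a = - \frac{1}{2}$ ($a = - \frac{\left(\left(-9 + 11\right) - 2\right) + 1 \cdot 1}{2} = - \frac{\left(2 - 2\right) + 1}{2} = - \frac{0 + 1}{2} = \left(- \frac{1}{2}\right) 1 = - \frac{1}{2} \approx -0.5$)
$n{\left(-1 \right)} 5 a = 0 \cdot 5 \left(- \frac{1}{2}\right) = 0 \left(- \frac{1}{2}\right) = 0$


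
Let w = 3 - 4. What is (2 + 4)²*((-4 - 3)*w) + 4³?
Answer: 316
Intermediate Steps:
w = -1
(2 + 4)²*((-4 - 3)*w) + 4³ = (2 + 4)²*((-4 - 3)*(-1)) + 4³ = 6²*(-7*(-1)) + 64 = 36*7 + 64 = 252 + 64 = 316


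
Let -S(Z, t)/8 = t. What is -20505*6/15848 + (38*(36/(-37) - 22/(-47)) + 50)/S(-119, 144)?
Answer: -1717490797/220477376 ≈ -7.7899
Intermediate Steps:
S(Z, t) = -8*t
-20505*6/15848 + (38*(36/(-37) - 22/(-47)) + 50)/S(-119, 144) = -20505*6/15848 + (38*(36/(-37) - 22/(-47)) + 50)/((-8*144)) = -123030*1/15848 + (38*(36*(-1/37) - 22*(-1/47)) + 50)/(-1152) = -61515/7924 + (38*(-36/37 + 22/47) + 50)*(-1/1152) = -61515/7924 + (38*(-878/1739) + 50)*(-1/1152) = -61515/7924 + (-33364/1739 + 50)*(-1/1152) = -61515/7924 + (53586/1739)*(-1/1152) = -61515/7924 - 2977/111296 = -1717490797/220477376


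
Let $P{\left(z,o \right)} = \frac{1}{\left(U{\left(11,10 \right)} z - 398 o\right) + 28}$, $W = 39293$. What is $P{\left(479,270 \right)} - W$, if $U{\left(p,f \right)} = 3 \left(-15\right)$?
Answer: $- \frac{5068286192}{128987} \approx -39293.0$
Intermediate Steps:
$U{\left(p,f \right)} = -45$
$P{\left(z,o \right)} = \frac{1}{28 - 398 o - 45 z}$ ($P{\left(z,o \right)} = \frac{1}{\left(- 45 z - 398 o\right) + 28} = \frac{1}{\left(- 398 o - 45 z\right) + 28} = \frac{1}{28 - 398 o - 45 z}$)
$P{\left(479,270 \right)} - W = \frac{1}{28 - 107460 - 21555} - 39293 = \frac{1}{-128987} - 39293 = - \frac{1}{128987} - 39293 = - \frac{5068286192}{128987}$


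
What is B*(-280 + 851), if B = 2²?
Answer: 2284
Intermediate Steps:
B = 4
B*(-280 + 851) = 4*(-280 + 851) = 4*571 = 2284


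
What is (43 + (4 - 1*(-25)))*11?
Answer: 792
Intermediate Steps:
(43 + (4 - 1*(-25)))*11 = (43 + (4 + 25))*11 = (43 + 29)*11 = 72*11 = 792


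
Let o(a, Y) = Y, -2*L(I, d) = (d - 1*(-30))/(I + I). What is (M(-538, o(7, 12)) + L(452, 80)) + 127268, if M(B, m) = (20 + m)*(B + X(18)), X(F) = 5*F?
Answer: 102090473/904 ≈ 1.1293e+5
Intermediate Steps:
L(I, d) = -(30 + d)/(4*I) (L(I, d) = -(d - 1*(-30))/(2*(I + I)) = -(d + 30)/(2*(2*I)) = -(30 + d)*1/(2*I)/2 = -(30 + d)/(4*I))
M(B, m) = (20 + m)*(90 + B) (M(B, m) = (20 + m)*(B + 5*18) = (20 + m)*(B + 90) = (20 + m)*(90 + B))
(M(-538, o(7, 12)) + L(452, 80)) + 127268 = ((1800 + 20*(-538) + 90*12 - 538*12) + (1/4)*(-30 - 1*80)/452) + 127268 = ((1800 - 10760 + 1080 - 6456) + (1/4)*(1/452)*(-30 - 80)) + 127268 = (-14336 + (1/4)*(1/452)*(-110)) + 127268 = (-14336 - 55/904) + 127268 = -12959799/904 + 127268 = 102090473/904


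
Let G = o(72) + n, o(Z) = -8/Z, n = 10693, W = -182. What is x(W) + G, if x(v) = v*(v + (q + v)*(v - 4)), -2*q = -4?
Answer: -54445888/9 ≈ -6.0495e+6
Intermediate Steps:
q = 2 (q = -1/2*(-4) = 2)
x(v) = v*(v + (-4 + v)*(2 + v)) (x(v) = v*(v + (2 + v)*(v - 4)) = v*(v + (2 + v)*(-4 + v)) = v*(v + (-4 + v)*(2 + v)))
G = 96236/9 (G = -8/72 + 10693 = -8*1/72 + 10693 = -1/9 + 10693 = 96236/9 ≈ 10693.)
x(W) + G = -182*(-8 + (-182)**2 - 1*(-182)) + 96236/9 = -182*(-8 + 33124 + 182) + 96236/9 = -182*33298 + 96236/9 = -6060236 + 96236/9 = -54445888/9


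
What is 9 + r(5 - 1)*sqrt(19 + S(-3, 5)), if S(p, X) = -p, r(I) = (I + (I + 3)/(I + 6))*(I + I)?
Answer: 9 + 188*sqrt(22)/5 ≈ 185.36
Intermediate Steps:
r(I) = 2*I*(I + (3 + I)/(6 + I)) (r(I) = (I + (3 + I)/(6 + I))*(2*I) = 2*I*(I + (3 + I)/(6 + I)))
9 + r(5 - 1)*sqrt(19 + S(-3, 5)) = 9 + (2*(5 - 1)*(3 + (5 - 1)**2 + 7*(5 - 1))/(6 + (5 - 1)))*sqrt(19 - 1*(-3)) = 9 + (2*4*(3 + 4**2 + 7*4)/(6 + 4))*sqrt(19 + 3) = 9 + (2*4*(3 + 16 + 28)/10)*sqrt(22) = 9 + (2*4*(1/10)*47)*sqrt(22) = 9 + 188*sqrt(22)/5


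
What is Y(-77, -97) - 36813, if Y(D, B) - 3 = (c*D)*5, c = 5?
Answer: -38735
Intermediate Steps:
Y(D, B) = 3 + 25*D (Y(D, B) = 3 + (5*D)*5 = 3 + 25*D)
Y(-77, -97) - 36813 = (3 + 25*(-77)) - 36813 = (3 - 1925) - 36813 = -1922 - 36813 = -38735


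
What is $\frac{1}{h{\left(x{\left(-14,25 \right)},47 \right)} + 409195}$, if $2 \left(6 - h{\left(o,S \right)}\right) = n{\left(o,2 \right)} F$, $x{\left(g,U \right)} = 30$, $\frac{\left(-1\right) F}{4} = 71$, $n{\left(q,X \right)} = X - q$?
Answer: $\frac{1}{405225} \approx 2.4678 \cdot 10^{-6}$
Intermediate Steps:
$F = -284$ ($F = \left(-4\right) 71 = -284$)
$h{\left(o,S \right)} = 290 - 142 o$ ($h{\left(o,S \right)} = 6 - \frac{\left(2 - o\right) \left(-284\right)}{2} = 6 - \frac{-568 + 284 o}{2} = 6 - \left(-284 + 142 o\right) = 290 - 142 o$)
$\frac{1}{h{\left(x{\left(-14,25 \right)},47 \right)} + 409195} = \frac{1}{\left(290 - 4260\right) + 409195} = \frac{1}{-3970 + 409195} = \frac{1}{405225}$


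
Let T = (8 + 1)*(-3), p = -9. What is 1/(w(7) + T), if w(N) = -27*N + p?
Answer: -1/225 ≈ -0.0044444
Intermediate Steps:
w(N) = -9 - 27*N (w(N) = -27*N - 9 = -9 - 27*N)
T = -27 (T = 9*(-3) = -27)
1/(w(7) + T) = 1/((-9 - 27*7) - 27) = 1/((-9 - 189) - 27) = 1/(-198 - 27) = 1/(-225) = -1/225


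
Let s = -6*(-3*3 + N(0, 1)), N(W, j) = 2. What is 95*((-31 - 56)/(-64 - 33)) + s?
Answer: 12339/97 ≈ 127.21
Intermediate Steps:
s = 42 (s = -6*(-3*3 + 2) = -6*(-9 + 2) = -6*(-7) = 42)
95*((-31 - 56)/(-64 - 33)) + s = 95*((-31 - 56)/(-64 - 33)) + 42 = 95*(-87/(-97)) + 42 = 95*(-87*(-1/97)) + 42 = 95*(87/97) + 42 = 8265/97 + 42 = 12339/97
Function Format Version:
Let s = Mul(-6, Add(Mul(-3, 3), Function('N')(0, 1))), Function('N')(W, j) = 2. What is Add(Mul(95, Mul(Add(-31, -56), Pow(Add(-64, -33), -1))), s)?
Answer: Rational(12339, 97) ≈ 127.21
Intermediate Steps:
s = 42 (s = Mul(-6, Add(Mul(-3, 3), 2)) = Mul(-6, Add(-9, 2)) = Mul(-6, -7) = 42)
Add(Mul(95, Mul(Add(-31, -56), Pow(Add(-64, -33), -1))), s) = Add(Mul(95, Mul(Add(-31, -56), Pow(Add(-64, -33), -1))), 42) = Add(Mul(95, Mul(-87, Pow(-97, -1))), 42) = Add(Mul(95, Mul(-87, Rational(-1, 97))), 42) = Add(Mul(95, Rational(87, 97)), 42) = Add(Rational(8265, 97), 42) = Rational(12339, 97)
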